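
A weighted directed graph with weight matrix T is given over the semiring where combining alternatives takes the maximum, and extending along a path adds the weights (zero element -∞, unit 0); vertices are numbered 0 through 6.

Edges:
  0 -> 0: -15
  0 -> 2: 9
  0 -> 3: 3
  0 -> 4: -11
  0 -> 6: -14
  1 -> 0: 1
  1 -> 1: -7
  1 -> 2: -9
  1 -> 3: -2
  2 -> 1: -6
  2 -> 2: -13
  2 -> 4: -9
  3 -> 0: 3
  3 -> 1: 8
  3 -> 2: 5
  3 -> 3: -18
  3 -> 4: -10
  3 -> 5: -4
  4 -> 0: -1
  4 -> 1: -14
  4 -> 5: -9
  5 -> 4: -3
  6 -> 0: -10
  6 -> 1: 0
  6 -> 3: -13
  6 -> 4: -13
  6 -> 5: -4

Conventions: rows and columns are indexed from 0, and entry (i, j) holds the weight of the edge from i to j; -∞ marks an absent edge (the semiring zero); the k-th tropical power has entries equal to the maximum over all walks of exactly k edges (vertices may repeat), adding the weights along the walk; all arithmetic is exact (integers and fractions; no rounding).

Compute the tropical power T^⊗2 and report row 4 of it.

T^⊗2:
  [6, 11, 8, -12, 0, -1, -29]
  [1, 6, 10, 4, -10, -6, -13]
  [-5, -13, -15, -8, -22, -18, -∞]
  [9, 1, 12, 6, -4, -19, -11]
  [-13, -21, 8, 2, -12, -∞, -15]
  [-4, -17, -∞, -∞, -∞, -12, -∞]
  [1, -5, -1, -2, -7, -17, -24]
Answer: row 4 of T^⊗2 = [-13, -21, 8, 2, -12, -∞, -15]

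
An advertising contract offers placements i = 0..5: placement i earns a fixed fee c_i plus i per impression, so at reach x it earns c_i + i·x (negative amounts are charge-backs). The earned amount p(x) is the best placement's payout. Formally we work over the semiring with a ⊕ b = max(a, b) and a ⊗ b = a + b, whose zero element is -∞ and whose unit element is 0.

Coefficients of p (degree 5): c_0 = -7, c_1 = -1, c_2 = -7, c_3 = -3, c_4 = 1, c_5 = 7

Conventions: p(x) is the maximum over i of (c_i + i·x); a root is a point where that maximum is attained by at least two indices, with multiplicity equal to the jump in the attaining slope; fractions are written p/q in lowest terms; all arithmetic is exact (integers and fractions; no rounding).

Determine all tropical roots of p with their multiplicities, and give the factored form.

hull edge (i=0, c=-7) to (i=1, c=-1): slope 6, span 1
hull edge (i=1, c=-1) to (i=5, c=7): slope 2, span 4
Factored form: p(x) = 7 ⊗ (x ⊕ (-6)) ⊗ (x ⊕ (-2)) ⊗ (x ⊕ (-2)) ⊗ (x ⊕ (-2)) ⊗ (x ⊕ (-2))
Answer: roots = -6 (mult 1), -2 (mult 4)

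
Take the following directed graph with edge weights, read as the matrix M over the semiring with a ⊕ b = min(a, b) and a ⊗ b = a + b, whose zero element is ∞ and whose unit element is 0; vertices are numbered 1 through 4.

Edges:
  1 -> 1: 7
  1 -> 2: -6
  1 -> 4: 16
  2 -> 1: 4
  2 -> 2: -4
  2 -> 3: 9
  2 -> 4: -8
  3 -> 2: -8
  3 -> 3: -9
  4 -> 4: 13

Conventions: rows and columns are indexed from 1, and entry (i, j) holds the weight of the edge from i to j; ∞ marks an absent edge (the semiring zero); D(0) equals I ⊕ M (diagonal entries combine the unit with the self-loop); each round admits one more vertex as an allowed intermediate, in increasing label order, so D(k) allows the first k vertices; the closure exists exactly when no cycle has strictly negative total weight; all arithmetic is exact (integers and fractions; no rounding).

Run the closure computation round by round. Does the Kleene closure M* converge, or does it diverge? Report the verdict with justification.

Detection: at round 0, diagonal entry (2, 2) turns strictly negative.
Key observation: the cycle 2->2 has total weight (-4), which is strictly negative.
Answer: DIVERGES — negative cycle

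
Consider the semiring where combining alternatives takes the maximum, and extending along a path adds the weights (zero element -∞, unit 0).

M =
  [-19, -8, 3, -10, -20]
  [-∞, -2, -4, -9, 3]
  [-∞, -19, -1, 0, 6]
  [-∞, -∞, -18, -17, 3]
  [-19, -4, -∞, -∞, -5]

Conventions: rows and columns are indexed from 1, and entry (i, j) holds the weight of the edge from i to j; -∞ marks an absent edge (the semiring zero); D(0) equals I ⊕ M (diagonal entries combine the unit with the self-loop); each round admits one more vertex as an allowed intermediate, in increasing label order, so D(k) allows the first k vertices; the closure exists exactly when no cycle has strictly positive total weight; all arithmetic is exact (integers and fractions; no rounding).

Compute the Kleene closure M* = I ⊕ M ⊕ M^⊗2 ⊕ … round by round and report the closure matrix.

D(0):
  [0, -8, 3, -10, -20]
  [-∞, 0, -4, -9, 3]
  [-∞, -19, 0, 0, 6]
  [-∞, -∞, -18, 0, 3]
  [-19, -4, -∞, -∞, 0]
D(1):
  [0, -8, 3, -10, -20]
  [-∞, 0, -4, -9, 3]
  [-∞, -19, 0, 0, 6]
  [-∞, -∞, -18, 0, 3]
  [-19, -4, -16, -29, 0]
D(2):
  [0, -8, 3, -10, -5]
  [-∞, 0, -4, -9, 3]
  [-∞, -19, 0, 0, 6]
  [-∞, -∞, -18, 0, 3]
  [-19, -4, -8, -13, 0]
D(3):
  [0, -8, 3, 3, 9]
  [-∞, 0, -4, -4, 3]
  [-∞, -19, 0, 0, 6]
  [-∞, -37, -18, 0, 3]
  [-19, -4, -8, -8, 0]
D(4):
  [0, -8, 3, 3, 9]
  [-∞, 0, -4, -4, 3]
  [-∞, -19, 0, 0, 6]
  [-∞, -37, -18, 0, 3]
  [-19, -4, -8, -8, 0]
D(5):
  [0, 5, 3, 3, 9]
  [-16, 0, -4, -4, 3]
  [-13, 2, 0, 0, 6]
  [-16, -1, -5, 0, 3]
  [-19, -4, -8, -8, 0]
Answer: M* = [[0, 5, 3, 3, 9], [-16, 0, -4, -4, 3], [-13, 2, 0, 0, 6], [-16, -1, -5, 0, 3], [-19, -4, -8, -8, 0]]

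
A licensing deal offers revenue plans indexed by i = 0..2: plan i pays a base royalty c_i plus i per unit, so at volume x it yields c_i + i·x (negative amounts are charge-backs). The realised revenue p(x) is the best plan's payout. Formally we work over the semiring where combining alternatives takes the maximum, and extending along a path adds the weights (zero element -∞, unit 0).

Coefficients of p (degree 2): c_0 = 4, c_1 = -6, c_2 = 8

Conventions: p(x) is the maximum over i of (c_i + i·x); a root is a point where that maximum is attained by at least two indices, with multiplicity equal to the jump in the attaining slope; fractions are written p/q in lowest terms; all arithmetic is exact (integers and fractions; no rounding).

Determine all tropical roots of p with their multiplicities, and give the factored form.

hull edge (i=0, c=4) to (i=2, c=8): slope 2, span 2
Factored form: p(x) = 8 ⊗ (x ⊕ (-2)) ⊗ (x ⊕ (-2))
Answer: roots = -2 (mult 2)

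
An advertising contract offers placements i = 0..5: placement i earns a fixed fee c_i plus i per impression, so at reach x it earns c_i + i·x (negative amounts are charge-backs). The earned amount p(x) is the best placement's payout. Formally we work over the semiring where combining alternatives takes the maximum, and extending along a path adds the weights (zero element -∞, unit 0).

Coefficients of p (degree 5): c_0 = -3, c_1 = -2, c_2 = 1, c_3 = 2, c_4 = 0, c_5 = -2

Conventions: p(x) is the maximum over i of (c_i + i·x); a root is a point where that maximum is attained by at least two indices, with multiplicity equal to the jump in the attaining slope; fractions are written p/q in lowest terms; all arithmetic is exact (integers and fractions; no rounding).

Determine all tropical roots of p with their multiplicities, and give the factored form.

hull edge (i=0, c=-3) to (i=2, c=1): slope 2, span 2
hull edge (i=2, c=1) to (i=3, c=2): slope 1, span 1
hull edge (i=3, c=2) to (i=5, c=-2): slope -2, span 2
Factored form: p(x) = -2 ⊗ (x ⊕ (-2)) ⊗ (x ⊕ (-2)) ⊗ (x ⊕ (-1)) ⊗ (x ⊕ 2) ⊗ (x ⊕ 2)
Answer: roots = -2 (mult 2), -1 (mult 1), 2 (mult 2)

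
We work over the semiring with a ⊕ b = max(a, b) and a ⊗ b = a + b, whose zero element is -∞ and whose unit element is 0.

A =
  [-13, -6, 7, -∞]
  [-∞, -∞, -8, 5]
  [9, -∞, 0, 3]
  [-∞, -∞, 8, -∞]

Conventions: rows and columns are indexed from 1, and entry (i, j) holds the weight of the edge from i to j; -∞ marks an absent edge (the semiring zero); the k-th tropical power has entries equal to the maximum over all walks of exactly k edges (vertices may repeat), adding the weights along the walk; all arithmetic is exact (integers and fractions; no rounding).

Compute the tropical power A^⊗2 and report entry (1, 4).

A^⊗2:
  [16, -19, 7, 10]
  [1, -∞, 13, -5]
  [9, 3, 16, 3]
  [17, -∞, 8, 11]
Key observation: the optimum is the walk 1->3->4, with weight 7 + 3 = 10.
Optimal value attained by: walk 1->3->4.
Answer: (A^⊗2)[1][4] = 10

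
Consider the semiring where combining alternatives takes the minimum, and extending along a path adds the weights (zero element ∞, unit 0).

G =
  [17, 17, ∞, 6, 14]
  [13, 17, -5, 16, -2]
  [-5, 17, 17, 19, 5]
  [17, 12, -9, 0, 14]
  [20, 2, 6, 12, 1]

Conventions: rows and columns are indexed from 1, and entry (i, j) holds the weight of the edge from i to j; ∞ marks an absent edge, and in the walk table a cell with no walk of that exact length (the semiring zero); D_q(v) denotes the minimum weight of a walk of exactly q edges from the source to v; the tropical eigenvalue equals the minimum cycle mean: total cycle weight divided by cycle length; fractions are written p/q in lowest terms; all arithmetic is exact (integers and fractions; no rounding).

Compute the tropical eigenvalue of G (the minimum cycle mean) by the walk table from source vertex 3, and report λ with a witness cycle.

q=0: [∞, ∞, 0, ∞, ∞]
q=1: [-5, 17, 17, 19, 5]
q=2: [12, 7, 10, 1, 6]
q=3: [5, 8, -8, 1, 5]
q=4: [-13, 7, -8, 1, -3]
q=5: [-13, -1, -8, -7, -3]
Optimal cycle mean attained by: cycle 1->4->3->1, total 6 + (-9) + (-5), length 3.
Answer: λ = -8/3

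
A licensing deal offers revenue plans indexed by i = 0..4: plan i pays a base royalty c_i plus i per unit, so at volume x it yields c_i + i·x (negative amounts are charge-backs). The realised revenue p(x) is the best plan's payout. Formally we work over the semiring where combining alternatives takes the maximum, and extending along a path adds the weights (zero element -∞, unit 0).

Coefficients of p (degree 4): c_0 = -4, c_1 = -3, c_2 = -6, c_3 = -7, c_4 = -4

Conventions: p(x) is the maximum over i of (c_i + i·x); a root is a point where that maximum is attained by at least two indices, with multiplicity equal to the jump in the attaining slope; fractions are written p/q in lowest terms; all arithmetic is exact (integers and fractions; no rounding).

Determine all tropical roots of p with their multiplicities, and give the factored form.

hull edge (i=0, c=-4) to (i=1, c=-3): slope 1, span 1
hull edge (i=1, c=-3) to (i=4, c=-4): slope -1/3, span 3
Factored form: p(x) = -4 ⊗ (x ⊕ (-1)) ⊗ (x ⊕ 1/3) ⊗ (x ⊕ 1/3) ⊗ (x ⊕ 1/3)
Answer: roots = -1 (mult 1), 1/3 (mult 3)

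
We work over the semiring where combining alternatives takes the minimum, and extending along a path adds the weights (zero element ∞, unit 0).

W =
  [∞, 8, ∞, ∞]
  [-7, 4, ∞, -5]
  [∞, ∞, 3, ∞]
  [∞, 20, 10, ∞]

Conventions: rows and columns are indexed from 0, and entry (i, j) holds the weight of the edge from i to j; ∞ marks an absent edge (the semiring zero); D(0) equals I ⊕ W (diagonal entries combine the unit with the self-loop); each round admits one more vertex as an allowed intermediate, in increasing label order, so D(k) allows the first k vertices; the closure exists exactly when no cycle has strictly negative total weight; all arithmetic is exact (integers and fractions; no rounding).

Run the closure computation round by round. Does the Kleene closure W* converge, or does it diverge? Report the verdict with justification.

D(0):
  [0, 8, ∞, ∞]
  [-7, 0, ∞, -5]
  [∞, ∞, 0, ∞]
  [∞, 20, 10, 0]
D(1):
  [0, 8, ∞, ∞]
  [-7, 0, ∞, -5]
  [∞, ∞, 0, ∞]
  [∞, 20, 10, 0]
D(2):
  [0, 8, ∞, 3]
  [-7, 0, ∞, -5]
  [∞, ∞, 0, ∞]
  [13, 20, 10, 0]
D(3):
  [0, 8, ∞, 3]
  [-7, 0, ∞, -5]
  [∞, ∞, 0, ∞]
  [13, 20, 10, 0]
D(4):
  [0, 8, 13, 3]
  [-7, 0, 5, -5]
  [∞, ∞, 0, ∞]
  [13, 20, 10, 0]
Key observation: every diagonal entry stays at the unit through all rounds, so no improving cycle exists.
Answer: CONVERGES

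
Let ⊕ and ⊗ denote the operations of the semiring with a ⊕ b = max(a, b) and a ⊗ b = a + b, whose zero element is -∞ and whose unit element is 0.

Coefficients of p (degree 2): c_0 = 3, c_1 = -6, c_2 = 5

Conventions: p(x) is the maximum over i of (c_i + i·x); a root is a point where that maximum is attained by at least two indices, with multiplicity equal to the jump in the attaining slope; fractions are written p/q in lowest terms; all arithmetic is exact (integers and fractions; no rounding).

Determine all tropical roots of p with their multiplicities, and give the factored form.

hull edge (i=0, c=3) to (i=2, c=5): slope 1, span 2
Factored form: p(x) = 5 ⊗ (x ⊕ (-1)) ⊗ (x ⊕ (-1))
Answer: roots = -1 (mult 2)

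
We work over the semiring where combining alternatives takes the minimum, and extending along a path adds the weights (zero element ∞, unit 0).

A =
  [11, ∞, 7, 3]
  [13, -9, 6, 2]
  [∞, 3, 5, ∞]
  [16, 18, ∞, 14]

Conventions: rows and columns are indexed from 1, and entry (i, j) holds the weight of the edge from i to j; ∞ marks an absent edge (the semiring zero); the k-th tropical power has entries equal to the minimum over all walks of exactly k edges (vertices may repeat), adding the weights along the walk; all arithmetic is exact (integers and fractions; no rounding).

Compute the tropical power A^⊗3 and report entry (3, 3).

A^⊗2:
  [19, 10, 12, 14]
  [4, -18, -3, -7]
  [16, -6, 9, 5]
  [27, 9, 23, 19]
A^⊗3:
  [23, 1, 16, 12]
  [-5, -27, -12, -16]
  [7, -15, 0, -4]
  [22, 0, 15, 11]
Key observation: the optimum is the walk 3->2->2->3, with weight 3 + (-9) + 6 = 0.
Optimal value attained by: walk 3->2->2->3.
Answer: (A^⊗3)[3][3] = 0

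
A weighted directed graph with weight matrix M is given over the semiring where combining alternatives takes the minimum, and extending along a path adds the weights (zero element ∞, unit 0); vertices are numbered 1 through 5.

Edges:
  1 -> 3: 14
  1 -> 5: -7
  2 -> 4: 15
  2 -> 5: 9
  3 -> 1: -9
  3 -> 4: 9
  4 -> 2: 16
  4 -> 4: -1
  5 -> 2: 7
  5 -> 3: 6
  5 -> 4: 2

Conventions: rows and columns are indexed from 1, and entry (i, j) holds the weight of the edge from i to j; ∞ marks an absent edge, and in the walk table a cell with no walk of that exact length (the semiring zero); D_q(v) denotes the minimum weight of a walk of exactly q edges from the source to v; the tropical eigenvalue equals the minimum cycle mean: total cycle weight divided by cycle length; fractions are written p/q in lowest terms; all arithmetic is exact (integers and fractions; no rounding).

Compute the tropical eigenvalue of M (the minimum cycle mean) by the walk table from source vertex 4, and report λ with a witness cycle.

q=0: [∞, ∞, ∞, 0, ∞]
q=1: [∞, 16, ∞, -1, ∞]
q=2: [∞, 15, ∞, -2, 25]
q=3: [∞, 14, 31, -3, 24]
q=4: [22, 13, 30, -4, 23]
q=5: [21, 12, 29, -5, 15]
Optimal cycle mean attained by: cycle 1->5->3->1, total (-7) + 6 + (-9), length 3.
Answer: λ = -10/3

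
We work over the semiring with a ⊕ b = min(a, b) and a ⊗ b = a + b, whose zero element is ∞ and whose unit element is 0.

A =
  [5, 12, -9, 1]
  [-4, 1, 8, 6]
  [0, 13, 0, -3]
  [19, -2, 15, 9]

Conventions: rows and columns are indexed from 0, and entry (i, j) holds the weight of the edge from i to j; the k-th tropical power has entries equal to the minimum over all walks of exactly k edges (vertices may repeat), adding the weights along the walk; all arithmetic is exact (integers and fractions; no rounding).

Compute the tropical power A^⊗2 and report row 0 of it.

A^⊗2:
  [-9, -1, -9, -12]
  [-3, 2, -13, -3]
  [0, -5, -9, -3]
  [-6, -1, 6, 4]
Answer: row 0 of A^⊗2 = [-9, -1, -9, -12]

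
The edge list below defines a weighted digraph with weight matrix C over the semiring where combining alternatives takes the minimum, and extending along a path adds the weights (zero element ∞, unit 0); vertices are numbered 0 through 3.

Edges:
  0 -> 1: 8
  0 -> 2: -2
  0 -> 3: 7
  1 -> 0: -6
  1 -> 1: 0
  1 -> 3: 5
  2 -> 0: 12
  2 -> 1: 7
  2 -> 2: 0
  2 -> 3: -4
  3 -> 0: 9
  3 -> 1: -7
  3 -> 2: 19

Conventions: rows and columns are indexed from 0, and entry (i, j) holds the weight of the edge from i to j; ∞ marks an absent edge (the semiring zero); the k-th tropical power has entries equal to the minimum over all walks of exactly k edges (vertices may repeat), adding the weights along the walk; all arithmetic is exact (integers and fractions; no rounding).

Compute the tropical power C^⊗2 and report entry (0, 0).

C^⊗2:
  [2, 0, -2, -6]
  [-6, -2, -8, 1]
  [1, -11, 0, -4]
  [-13, -7, 7, -2]
Key observation: the optimum is the walk 0->1->0, with weight 8 + (-6) = 2.
Optimal value attained by: walk 0->1->0.
Answer: (C^⊗2)[0][0] = 2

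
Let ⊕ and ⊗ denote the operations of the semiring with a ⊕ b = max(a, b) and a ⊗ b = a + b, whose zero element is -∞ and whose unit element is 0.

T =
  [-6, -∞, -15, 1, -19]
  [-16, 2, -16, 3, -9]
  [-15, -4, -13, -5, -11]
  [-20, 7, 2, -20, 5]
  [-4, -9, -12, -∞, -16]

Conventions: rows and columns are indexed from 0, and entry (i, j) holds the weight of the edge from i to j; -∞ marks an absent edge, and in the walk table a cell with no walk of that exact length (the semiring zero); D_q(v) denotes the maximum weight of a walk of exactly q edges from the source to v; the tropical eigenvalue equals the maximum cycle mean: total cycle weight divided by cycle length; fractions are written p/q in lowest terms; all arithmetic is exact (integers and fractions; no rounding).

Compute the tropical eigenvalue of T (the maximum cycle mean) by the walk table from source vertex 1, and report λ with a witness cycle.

q=0: [-∞, 0, -∞, -∞, -∞]
q=1: [-16, 2, -16, 3, -9]
q=2: [-13, 10, 5, 5, 8]
q=3: [4, 12, 7, 13, 10]
q=4: [6, 20, 15, 15, 18]
q=5: [14, 22, 17, 23, 20]
Optimal cycle mean attained by: cycle 1->3->1, total 3 + 7, length 2.
Answer: λ = 5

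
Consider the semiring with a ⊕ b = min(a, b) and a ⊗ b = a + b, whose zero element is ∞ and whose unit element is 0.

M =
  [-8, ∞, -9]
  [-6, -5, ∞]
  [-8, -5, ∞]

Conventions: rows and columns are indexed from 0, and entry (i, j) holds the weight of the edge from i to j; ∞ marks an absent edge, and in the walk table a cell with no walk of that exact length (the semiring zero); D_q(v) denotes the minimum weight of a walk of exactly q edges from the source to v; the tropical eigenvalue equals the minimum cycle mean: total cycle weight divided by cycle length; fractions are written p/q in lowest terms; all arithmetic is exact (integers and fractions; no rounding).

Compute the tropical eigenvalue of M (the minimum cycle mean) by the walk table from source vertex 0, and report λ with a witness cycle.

q=0: [0, ∞, ∞]
q=1: [-8, ∞, -9]
q=2: [-17, -14, -17]
q=3: [-25, -22, -26]
Optimal cycle mean attained by: cycle 0->2->0, total (-9) + (-8), length 2.
Answer: λ = -17/2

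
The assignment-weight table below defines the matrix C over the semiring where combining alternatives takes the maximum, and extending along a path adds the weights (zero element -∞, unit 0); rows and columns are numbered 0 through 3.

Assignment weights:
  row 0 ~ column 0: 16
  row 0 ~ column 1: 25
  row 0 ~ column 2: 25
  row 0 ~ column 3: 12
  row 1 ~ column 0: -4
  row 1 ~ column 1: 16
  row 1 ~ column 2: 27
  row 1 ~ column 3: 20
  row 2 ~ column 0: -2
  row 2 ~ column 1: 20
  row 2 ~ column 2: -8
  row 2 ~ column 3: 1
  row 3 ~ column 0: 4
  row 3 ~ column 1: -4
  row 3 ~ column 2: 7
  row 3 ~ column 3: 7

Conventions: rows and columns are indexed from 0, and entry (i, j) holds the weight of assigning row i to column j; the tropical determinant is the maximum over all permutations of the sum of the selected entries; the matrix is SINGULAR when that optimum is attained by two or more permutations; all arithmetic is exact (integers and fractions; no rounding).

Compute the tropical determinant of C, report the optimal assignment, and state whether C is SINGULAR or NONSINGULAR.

σ = (0, 1, 2, 3): 16 + 16 + (-8) + 7 = 31
σ = (0, 1, 3, 2): 16 + 16 + 1 + 7 = 40
σ = (0, 2, 1, 3): 16 + 27 + 20 + 7 = 70
σ = (0, 2, 3, 1): 16 + 27 + 1 + (-4) = 40
σ = (0, 3, 1, 2): 16 + 20 + 20 + 7 = 63
σ = (0, 3, 2, 1): 16 + 20 + (-8) + (-4) = 24
σ = (1, 0, 2, 3): 25 + (-4) + (-8) + 7 = 20
σ = (1, 0, 3, 2): 25 + (-4) + 1 + 7 = 29
σ = (1, 2, 0, 3): 25 + 27 + (-2) + 7 = 57
σ = (1, 2, 3, 0): 25 + 27 + 1 + 4 = 57
σ = (1, 3, 0, 2): 25 + 20 + (-2) + 7 = 50
σ = (1, 3, 2, 0): 25 + 20 + (-8) + 4 = 41
σ = (2, 0, 1, 3): 25 + (-4) + 20 + 7 = 48
σ = (2, 0, 3, 1): 25 + (-4) + 1 + (-4) = 18
σ = (2, 1, 0, 3): 25 + 16 + (-2) + 7 = 46
σ = (2, 1, 3, 0): 25 + 16 + 1 + 4 = 46
σ = (2, 3, 0, 1): 25 + 20 + (-2) + (-4) = 39
σ = (2, 3, 1, 0): 25 + 20 + 20 + 4 = 69
σ = (3, 0, 1, 2): 12 + (-4) + 20 + 7 = 35
σ = (3, 0, 2, 1): 12 + (-4) + (-8) + (-4) = -4
σ = (3, 1, 0, 2): 12 + 16 + (-2) + 7 = 33
σ = (3, 1, 2, 0): 12 + 16 + (-8) + 4 = 24
σ = (3, 2, 0, 1): 12 + 27 + (-2) + (-4) = 33
σ = (3, 2, 1, 0): 12 + 27 + 20 + 4 = 63
Optimal value attained by: σ = (0, 2, 1, 3).
Answer: det⊕(C) = 70; verdict: NONSINGULAR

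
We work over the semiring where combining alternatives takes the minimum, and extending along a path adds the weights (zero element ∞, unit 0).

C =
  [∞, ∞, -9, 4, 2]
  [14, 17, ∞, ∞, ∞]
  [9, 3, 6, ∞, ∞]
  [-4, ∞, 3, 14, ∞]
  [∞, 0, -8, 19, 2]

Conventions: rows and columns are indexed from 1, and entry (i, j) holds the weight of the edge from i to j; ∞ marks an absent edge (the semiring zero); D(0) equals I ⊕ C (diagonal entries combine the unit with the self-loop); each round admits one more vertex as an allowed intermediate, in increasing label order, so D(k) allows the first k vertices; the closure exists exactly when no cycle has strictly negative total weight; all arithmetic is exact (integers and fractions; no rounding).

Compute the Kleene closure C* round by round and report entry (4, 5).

D(0):
  [0, ∞, -9, 4, 2]
  [14, 0, ∞, ∞, ∞]
  [9, 3, 0, ∞, ∞]
  [-4, ∞, 3, 0, ∞]
  [∞, 0, -8, 19, 0]
D(1):
  [0, ∞, -9, 4, 2]
  [14, 0, 5, 18, 16]
  [9, 3, 0, 13, 11]
  [-4, ∞, -13, 0, -2]
  [∞, 0, -8, 19, 0]
D(2):
  [0, ∞, -9, 4, 2]
  [14, 0, 5, 18, 16]
  [9, 3, 0, 13, 11]
  [-4, ∞, -13, 0, -2]
  [14, 0, -8, 18, 0]
D(3):
  [0, -6, -9, 4, 2]
  [14, 0, 5, 18, 16]
  [9, 3, 0, 13, 11]
  [-4, -10, -13, 0, -2]
  [1, -5, -8, 5, 0]
D(4):
  [0, -6, -9, 4, 2]
  [14, 0, 5, 18, 16]
  [9, 3, 0, 13, 11]
  [-4, -10, -13, 0, -2]
  [1, -5, -8, 5, 0]
D(5):
  [0, -6, -9, 4, 2]
  [14, 0, 5, 18, 16]
  [9, 3, 0, 13, 11]
  [-4, -10, -13, 0, -2]
  [1, -5, -8, 5, 0]
Answer: C*[4][5] = -2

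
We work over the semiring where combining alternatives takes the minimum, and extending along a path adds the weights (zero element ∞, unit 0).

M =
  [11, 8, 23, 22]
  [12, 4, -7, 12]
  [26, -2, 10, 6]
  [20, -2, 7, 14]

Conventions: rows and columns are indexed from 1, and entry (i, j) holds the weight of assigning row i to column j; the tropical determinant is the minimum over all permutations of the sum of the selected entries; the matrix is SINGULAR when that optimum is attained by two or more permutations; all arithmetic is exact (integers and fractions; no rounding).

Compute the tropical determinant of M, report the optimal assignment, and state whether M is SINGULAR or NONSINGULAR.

σ = (1, 2, 3, 4): 11 + 4 + 10 + 14 = 39
σ = (1, 2, 4, 3): 11 + 4 + 6 + 7 = 28
σ = (1, 3, 2, 4): 11 + (-7) + (-2) + 14 = 16
σ = (1, 3, 4, 2): 11 + (-7) + 6 + (-2) = 8
σ = (1, 4, 2, 3): 11 + 12 + (-2) + 7 = 28
σ = (1, 4, 3, 2): 11 + 12 + 10 + (-2) = 31
σ = (2, 1, 3, 4): 8 + 12 + 10 + 14 = 44
σ = (2, 1, 4, 3): 8 + 12 + 6 + 7 = 33
σ = (2, 3, 1, 4): 8 + (-7) + 26 + 14 = 41
σ = (2, 3, 4, 1): 8 + (-7) + 6 + 20 = 27
σ = (2, 4, 1, 3): 8 + 12 + 26 + 7 = 53
σ = (2, 4, 3, 1): 8 + 12 + 10 + 20 = 50
σ = (3, 1, 2, 4): 23 + 12 + (-2) + 14 = 47
σ = (3, 1, 4, 2): 23 + 12 + 6 + (-2) = 39
σ = (3, 2, 1, 4): 23 + 4 + 26 + 14 = 67
σ = (3, 2, 4, 1): 23 + 4 + 6 + 20 = 53
σ = (3, 4, 1, 2): 23 + 12 + 26 + (-2) = 59
σ = (3, 4, 2, 1): 23 + 12 + (-2) + 20 = 53
σ = (4, 1, 2, 3): 22 + 12 + (-2) + 7 = 39
σ = (4, 1, 3, 2): 22 + 12 + 10 + (-2) = 42
σ = (4, 2, 1, 3): 22 + 4 + 26 + 7 = 59
σ = (4, 2, 3, 1): 22 + 4 + 10 + 20 = 56
σ = (4, 3, 1, 2): 22 + (-7) + 26 + (-2) = 39
σ = (4, 3, 2, 1): 22 + (-7) + (-2) + 20 = 33
Optimal value attained by: σ = (1, 3, 4, 2).
Answer: det⊕(M) = 8; verdict: NONSINGULAR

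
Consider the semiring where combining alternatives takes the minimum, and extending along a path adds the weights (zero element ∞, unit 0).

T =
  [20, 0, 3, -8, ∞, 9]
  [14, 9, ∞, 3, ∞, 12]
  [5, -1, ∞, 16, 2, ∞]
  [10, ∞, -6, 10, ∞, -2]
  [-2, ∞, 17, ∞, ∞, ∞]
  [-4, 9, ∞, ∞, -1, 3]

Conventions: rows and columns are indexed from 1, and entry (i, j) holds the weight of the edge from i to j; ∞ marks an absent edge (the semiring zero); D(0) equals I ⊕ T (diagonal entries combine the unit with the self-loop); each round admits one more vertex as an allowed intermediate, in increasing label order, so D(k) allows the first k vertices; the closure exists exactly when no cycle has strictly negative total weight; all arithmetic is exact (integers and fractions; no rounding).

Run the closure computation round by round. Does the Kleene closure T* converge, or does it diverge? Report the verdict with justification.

D(0):
  [0, 0, 3, -8, ∞, 9]
  [14, 0, ∞, 3, ∞, 12]
  [5, -1, 0, 16, 2, ∞]
  [10, ∞, -6, 0, ∞, -2]
  [-2, ∞, 17, ∞, 0, ∞]
  [-4, 9, ∞, ∞, -1, 0]
D(1):
  [0, 0, 3, -8, ∞, 9]
  [14, 0, 17, 3, ∞, 12]
  [5, -1, 0, -3, 2, 14]
  [10, 10, -6, 0, ∞, -2]
  [-2, -2, 1, -10, 0, 7]
  [-4, -4, -1, -12, -1, 0]
D(2):
  [0, 0, 3, -8, ∞, 9]
  [14, 0, 17, 3, ∞, 12]
  [5, -1, 0, -3, 2, 11]
  [10, 10, -6, 0, ∞, -2]
  [-2, -2, 1, -10, 0, 7]
  [-4, -4, -1, -12, -1, 0]
Detection: at round 3, diagonal entry (4, 4) turns strictly negative.
Key observation: the cycle 4->3->1->4 has total weight (-6) + 5 + (-8), which is strictly negative.
Answer: DIVERGES — negative cycle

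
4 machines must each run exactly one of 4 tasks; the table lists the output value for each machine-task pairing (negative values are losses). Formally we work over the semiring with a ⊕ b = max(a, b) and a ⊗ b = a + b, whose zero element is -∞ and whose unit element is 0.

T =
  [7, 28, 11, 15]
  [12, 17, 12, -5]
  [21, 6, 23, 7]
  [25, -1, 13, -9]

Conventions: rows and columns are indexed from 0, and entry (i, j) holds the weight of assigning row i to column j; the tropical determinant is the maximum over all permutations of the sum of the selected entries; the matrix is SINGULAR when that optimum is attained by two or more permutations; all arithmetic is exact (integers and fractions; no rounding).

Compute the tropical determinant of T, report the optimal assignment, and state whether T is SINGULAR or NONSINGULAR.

σ = (0, 1, 2, 3): 7 + 17 + 23 + (-9) = 38
σ = (0, 1, 3, 2): 7 + 17 + 7 + 13 = 44
σ = (0, 2, 1, 3): 7 + 12 + 6 + (-9) = 16
σ = (0, 2, 3, 1): 7 + 12 + 7 + (-1) = 25
σ = (0, 3, 1, 2): 7 + (-5) + 6 + 13 = 21
σ = (0, 3, 2, 1): 7 + (-5) + 23 + (-1) = 24
σ = (1, 0, 2, 3): 28 + 12 + 23 + (-9) = 54
σ = (1, 0, 3, 2): 28 + 12 + 7 + 13 = 60
σ = (1, 2, 0, 3): 28 + 12 + 21 + (-9) = 52
σ = (1, 2, 3, 0): 28 + 12 + 7 + 25 = 72
σ = (1, 3, 0, 2): 28 + (-5) + 21 + 13 = 57
σ = (1, 3, 2, 0): 28 + (-5) + 23 + 25 = 71
σ = (2, 0, 1, 3): 11 + 12 + 6 + (-9) = 20
σ = (2, 0, 3, 1): 11 + 12 + 7 + (-1) = 29
σ = (2, 1, 0, 3): 11 + 17 + 21 + (-9) = 40
σ = (2, 1, 3, 0): 11 + 17 + 7 + 25 = 60
σ = (2, 3, 0, 1): 11 + (-5) + 21 + (-1) = 26
σ = (2, 3, 1, 0): 11 + (-5) + 6 + 25 = 37
σ = (3, 0, 1, 2): 15 + 12 + 6 + 13 = 46
σ = (3, 0, 2, 1): 15 + 12 + 23 + (-1) = 49
σ = (3, 1, 0, 2): 15 + 17 + 21 + 13 = 66
σ = (3, 1, 2, 0): 15 + 17 + 23 + 25 = 80
σ = (3, 2, 0, 1): 15 + 12 + 21 + (-1) = 47
σ = (3, 2, 1, 0): 15 + 12 + 6 + 25 = 58
Optimal value attained by: σ = (3, 1, 2, 0).
Answer: det⊕(T) = 80; verdict: NONSINGULAR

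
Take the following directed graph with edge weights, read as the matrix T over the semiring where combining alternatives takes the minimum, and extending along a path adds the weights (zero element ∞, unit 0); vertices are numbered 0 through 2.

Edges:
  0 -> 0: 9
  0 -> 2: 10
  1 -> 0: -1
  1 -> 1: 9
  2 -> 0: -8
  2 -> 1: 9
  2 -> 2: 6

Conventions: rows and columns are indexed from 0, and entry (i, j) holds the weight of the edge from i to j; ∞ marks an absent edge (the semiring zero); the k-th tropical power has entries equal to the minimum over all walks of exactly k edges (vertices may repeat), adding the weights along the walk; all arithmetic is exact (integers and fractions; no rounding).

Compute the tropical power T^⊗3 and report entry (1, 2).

T^⊗2:
  [2, 19, 16]
  [8, 18, 9]
  [-2, 15, 2]
T^⊗3:
  [8, 25, 12]
  [1, 18, 15]
  [-6, 11, 8]
Key observation: the optimum is the walk 1->0->2->2, with weight (-1) + 10 + 6 = 15.
Optimal value attained by: walk 1->0->2->2.
Answer: (T^⊗3)[1][2] = 15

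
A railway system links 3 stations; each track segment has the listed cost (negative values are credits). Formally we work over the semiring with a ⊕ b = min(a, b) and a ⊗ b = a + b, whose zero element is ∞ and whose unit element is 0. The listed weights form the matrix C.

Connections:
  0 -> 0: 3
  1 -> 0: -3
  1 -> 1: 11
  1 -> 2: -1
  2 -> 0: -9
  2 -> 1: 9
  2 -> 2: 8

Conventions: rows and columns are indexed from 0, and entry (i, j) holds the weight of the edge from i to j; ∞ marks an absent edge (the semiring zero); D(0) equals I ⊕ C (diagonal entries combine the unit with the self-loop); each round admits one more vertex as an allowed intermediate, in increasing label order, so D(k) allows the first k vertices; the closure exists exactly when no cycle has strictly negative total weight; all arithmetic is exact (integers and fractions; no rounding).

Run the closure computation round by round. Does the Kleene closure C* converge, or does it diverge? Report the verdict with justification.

D(0):
  [0, ∞, ∞]
  [-3, 0, -1]
  [-9, 9, 0]
D(1):
  [0, ∞, ∞]
  [-3, 0, -1]
  [-9, 9, 0]
D(2):
  [0, ∞, ∞]
  [-3, 0, -1]
  [-9, 9, 0]
D(3):
  [0, ∞, ∞]
  [-10, 0, -1]
  [-9, 9, 0]
Key observation: every diagonal entry stays at the unit through all rounds, so no improving cycle exists.
Answer: CONVERGES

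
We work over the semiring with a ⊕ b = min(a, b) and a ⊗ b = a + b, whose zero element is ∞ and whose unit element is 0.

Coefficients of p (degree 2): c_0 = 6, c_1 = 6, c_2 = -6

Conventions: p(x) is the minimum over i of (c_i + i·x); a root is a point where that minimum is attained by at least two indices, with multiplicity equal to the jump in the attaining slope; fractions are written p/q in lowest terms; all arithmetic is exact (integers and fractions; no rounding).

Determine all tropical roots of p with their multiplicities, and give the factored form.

hull edge (i=0, c=6) to (i=2, c=-6): slope -6, span 2
Factored form: p(x) = -6 ⊗ (x ⊕ 6) ⊗ (x ⊕ 6)
Answer: roots = 6 (mult 2)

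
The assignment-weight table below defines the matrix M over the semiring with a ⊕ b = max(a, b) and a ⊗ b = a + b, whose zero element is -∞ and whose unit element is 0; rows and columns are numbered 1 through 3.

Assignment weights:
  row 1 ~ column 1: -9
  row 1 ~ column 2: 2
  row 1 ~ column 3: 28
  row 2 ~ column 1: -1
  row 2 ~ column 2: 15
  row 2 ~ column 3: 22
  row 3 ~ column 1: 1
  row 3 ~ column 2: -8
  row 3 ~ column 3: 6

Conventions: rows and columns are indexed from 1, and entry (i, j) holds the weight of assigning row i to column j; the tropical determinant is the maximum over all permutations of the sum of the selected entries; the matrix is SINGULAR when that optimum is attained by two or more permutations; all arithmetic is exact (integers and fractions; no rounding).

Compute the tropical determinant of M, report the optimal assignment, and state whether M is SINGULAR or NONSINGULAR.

σ = (1, 2, 3): (-9) + 15 + 6 = 12
σ = (1, 3, 2): (-9) + 22 + (-8) = 5
σ = (2, 1, 3): 2 + (-1) + 6 = 7
σ = (2, 3, 1): 2 + 22 + 1 = 25
σ = (3, 1, 2): 28 + (-1) + (-8) = 19
σ = (3, 2, 1): 28 + 15 + 1 = 44
Optimal value attained by: σ = (3, 2, 1).
Answer: det⊕(M) = 44; verdict: NONSINGULAR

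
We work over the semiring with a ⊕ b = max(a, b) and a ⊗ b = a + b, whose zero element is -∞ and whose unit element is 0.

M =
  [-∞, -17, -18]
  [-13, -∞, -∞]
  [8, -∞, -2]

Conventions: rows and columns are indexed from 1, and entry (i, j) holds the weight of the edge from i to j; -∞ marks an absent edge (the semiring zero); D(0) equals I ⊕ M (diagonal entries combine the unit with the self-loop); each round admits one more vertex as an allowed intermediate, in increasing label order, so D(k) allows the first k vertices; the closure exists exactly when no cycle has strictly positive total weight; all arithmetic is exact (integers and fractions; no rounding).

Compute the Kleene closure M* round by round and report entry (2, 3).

D(0):
  [0, -17, -18]
  [-13, 0, -∞]
  [8, -∞, 0]
D(1):
  [0, -17, -18]
  [-13, 0, -31]
  [8, -9, 0]
D(2):
  [0, -17, -18]
  [-13, 0, -31]
  [8, -9, 0]
D(3):
  [0, -17, -18]
  [-13, 0, -31]
  [8, -9, 0]
Answer: M*[2][3] = -31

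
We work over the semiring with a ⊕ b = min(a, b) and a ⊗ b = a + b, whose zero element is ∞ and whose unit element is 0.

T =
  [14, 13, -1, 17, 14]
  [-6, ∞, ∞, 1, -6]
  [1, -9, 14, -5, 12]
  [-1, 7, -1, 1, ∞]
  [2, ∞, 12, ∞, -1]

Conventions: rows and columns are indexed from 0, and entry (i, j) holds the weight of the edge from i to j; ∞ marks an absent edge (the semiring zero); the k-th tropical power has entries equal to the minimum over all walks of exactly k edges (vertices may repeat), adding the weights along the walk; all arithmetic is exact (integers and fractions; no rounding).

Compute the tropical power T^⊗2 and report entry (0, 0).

T^⊗2:
  [0, -10, 13, -6, 7]
  [-4, 7, -7, 2, -7]
  [-15, 2, -6, -8, -15]
  [0, -10, -2, -6, 1]
  [1, 3, 1, 7, -2]
Key observation: the optimum is the walk 0->2->0, with weight (-1) + 1 = 0.
Optimal value attained by: walk 0->2->0.
Answer: (T^⊗2)[0][0] = 0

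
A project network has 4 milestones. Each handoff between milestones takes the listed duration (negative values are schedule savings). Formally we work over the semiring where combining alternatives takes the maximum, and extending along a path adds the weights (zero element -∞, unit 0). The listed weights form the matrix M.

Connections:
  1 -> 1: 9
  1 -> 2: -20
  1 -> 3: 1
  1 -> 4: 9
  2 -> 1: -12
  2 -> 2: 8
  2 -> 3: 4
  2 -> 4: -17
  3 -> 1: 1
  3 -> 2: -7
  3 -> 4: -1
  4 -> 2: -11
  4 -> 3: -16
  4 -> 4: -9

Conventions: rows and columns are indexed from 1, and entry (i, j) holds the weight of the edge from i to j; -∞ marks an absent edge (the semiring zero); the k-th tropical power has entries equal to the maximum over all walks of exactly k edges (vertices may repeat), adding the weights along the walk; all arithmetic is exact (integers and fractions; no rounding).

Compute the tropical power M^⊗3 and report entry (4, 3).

M^⊗2:
  [18, -2, 10, 18]
  [5, 16, 12, 3]
  [10, 1, 2, 10]
  [-15, -3, -7, -17]
M^⊗3:
  [27, 7, 19, 27]
  [14, 24, 20, 14]
  [19, 9, 11, 19]
  [-6, 5, 1, -6]
Key observation: the optimum is the walk 4->2->2->3, with weight (-11) + 8 + 4 = 1.
Optimal value attained by: walk 4->2->2->3.
Answer: (M^⊗3)[4][3] = 1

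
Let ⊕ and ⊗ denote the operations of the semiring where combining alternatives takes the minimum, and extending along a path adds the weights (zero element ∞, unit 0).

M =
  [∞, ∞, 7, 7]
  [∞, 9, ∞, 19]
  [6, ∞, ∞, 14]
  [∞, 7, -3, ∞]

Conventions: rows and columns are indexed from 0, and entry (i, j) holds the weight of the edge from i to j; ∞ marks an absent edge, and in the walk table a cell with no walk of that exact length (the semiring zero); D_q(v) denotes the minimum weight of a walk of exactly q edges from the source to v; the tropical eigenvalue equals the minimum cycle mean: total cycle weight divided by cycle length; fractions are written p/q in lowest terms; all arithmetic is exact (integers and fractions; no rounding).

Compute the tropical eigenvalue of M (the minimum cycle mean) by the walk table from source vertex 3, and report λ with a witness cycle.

q=0: [∞, ∞, ∞, 0]
q=1: [∞, 7, -3, ∞]
q=2: [3, 16, ∞, 11]
q=3: [∞, 18, 8, 10]
q=4: [14, 17, 7, 22]
Optimal cycle mean attained by: cycle 0->3->2->0, total 7 + (-3) + 6, length 3.
Answer: λ = 10/3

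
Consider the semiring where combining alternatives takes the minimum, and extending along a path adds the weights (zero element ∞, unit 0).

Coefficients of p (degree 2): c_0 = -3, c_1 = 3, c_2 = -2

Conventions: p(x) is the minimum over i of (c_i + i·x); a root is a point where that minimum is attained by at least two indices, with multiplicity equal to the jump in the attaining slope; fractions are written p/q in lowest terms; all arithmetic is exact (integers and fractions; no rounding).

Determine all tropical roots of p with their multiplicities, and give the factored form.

hull edge (i=0, c=-3) to (i=2, c=-2): slope 1/2, span 2
Factored form: p(x) = -2 ⊗ (x ⊕ (-1/2)) ⊗ (x ⊕ (-1/2))
Answer: roots = -1/2 (mult 2)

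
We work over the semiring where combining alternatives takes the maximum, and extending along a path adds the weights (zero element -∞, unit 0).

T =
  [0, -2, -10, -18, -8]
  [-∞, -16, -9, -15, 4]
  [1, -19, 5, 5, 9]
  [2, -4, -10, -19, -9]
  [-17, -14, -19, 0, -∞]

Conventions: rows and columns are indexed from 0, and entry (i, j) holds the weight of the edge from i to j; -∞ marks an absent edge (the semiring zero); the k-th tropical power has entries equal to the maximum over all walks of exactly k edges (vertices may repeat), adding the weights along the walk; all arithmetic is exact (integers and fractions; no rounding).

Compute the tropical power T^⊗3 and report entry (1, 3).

T^⊗2:
  [0, -2, -5, -5, 2]
  [-8, -10, -4, 4, 0]
  [7, 1, 10, 10, 14]
  [2, 0, -5, -5, 0]
  [2, -4, -10, -14, -9]
T^⊗3:
  [0, -2, 0, 2, 4]
  [6, 0, 1, 1, 5]
  [12, 6, 15, 15, 19]
  [2, 0, 0, 0, 4]
  [2, 0, -5, -5, 0]
Key observation: the optimum is the walk 1->2->2->3, with weight (-9) + 5 + 5 = 1.
Optimal value attained by: walk 1->2->2->3.
Answer: (T^⊗3)[1][3] = 1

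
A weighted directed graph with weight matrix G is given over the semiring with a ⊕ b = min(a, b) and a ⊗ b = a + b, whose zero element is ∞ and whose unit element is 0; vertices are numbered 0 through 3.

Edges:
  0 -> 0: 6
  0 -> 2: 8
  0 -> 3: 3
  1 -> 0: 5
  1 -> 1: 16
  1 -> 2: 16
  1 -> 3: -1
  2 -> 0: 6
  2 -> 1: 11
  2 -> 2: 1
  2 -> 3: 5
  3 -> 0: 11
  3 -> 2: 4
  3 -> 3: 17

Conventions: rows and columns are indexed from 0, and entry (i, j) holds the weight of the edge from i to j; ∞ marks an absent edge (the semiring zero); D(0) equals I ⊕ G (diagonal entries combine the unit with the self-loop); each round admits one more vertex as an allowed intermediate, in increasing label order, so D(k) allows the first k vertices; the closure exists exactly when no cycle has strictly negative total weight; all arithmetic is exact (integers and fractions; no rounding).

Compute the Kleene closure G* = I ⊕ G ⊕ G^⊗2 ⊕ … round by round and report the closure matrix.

D(0):
  [0, ∞, 8, 3]
  [5, 0, 16, -1]
  [6, 11, 0, 5]
  [11, ∞, 4, 0]
D(1):
  [0, ∞, 8, 3]
  [5, 0, 13, -1]
  [6, 11, 0, 5]
  [11, ∞, 4, 0]
D(2):
  [0, ∞, 8, 3]
  [5, 0, 13, -1]
  [6, 11, 0, 5]
  [11, ∞, 4, 0]
D(3):
  [0, 19, 8, 3]
  [5, 0, 13, -1]
  [6, 11, 0, 5]
  [10, 15, 4, 0]
D(4):
  [0, 18, 7, 3]
  [5, 0, 3, -1]
  [6, 11, 0, 5]
  [10, 15, 4, 0]
Answer: G* = [[0, 18, 7, 3], [5, 0, 3, -1], [6, 11, 0, 5], [10, 15, 4, 0]]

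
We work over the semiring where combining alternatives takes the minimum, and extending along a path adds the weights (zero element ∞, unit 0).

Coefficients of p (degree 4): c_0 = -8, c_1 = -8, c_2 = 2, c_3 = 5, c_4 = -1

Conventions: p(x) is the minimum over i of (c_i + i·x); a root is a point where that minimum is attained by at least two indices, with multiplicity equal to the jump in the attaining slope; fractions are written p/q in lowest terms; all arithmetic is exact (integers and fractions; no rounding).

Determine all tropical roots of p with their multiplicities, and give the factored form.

hull edge (i=0, c=-8) to (i=1, c=-8): slope 0, span 1
hull edge (i=1, c=-8) to (i=4, c=-1): slope 7/3, span 3
Factored form: p(x) = -1 ⊗ (x ⊕ (-7/3)) ⊗ (x ⊕ (-7/3)) ⊗ (x ⊕ (-7/3)) ⊗ (x ⊕ 0)
Answer: roots = -7/3 (mult 3), 0 (mult 1)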